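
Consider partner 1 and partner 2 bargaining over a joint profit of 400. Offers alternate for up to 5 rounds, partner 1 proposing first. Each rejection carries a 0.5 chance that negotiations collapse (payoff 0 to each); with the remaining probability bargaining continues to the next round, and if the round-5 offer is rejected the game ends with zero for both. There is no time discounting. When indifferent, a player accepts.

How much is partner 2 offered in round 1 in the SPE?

By backward induction:
Round 5 (partner 1 proposes): partner 2 will accept anything ≥ 0, so partner 1 offers 0 and keeps 400.
Round 4 (partner 2 proposes): rejecting gives partner 1 an expected 0.5 × 400 = 200; partner 2 offers that and keeps 200.
Round 3 (partner 1 proposes): rejecting gives partner 2 an expected 0.5 × 200 = 100, so partner 1 offers 100, keeping 300.
Round 2 (partner 2 proposes): rejecting gives partner 1 an expected 0.5 × 300 = 150; partner 2 offers that and keeps 250.
Round 1 (partner 1 proposes): rejecting gives partner 2 an expected 0.5 × 250 = 125, so partner 1 offers 125, keeping 275.

125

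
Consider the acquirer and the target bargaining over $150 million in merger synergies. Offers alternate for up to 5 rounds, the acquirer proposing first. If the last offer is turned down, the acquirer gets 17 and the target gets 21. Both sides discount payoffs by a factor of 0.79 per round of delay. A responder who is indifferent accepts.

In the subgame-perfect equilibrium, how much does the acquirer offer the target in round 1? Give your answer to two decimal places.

48.60

Round 5 (the acquirer proposes): the target gets 21 if talks fail, so the acquirer offers 21 and keeps 129.
Round 4 (the target proposes): the acquirer can get 129 next round, worth 0.79 × 129 = 101.91 now, so the target offers 101.91, keeping 48.09.
Round 3 (the acquirer proposes): the target can get 48.09 next round, worth 0.79 × 48.09 = 37.9911 now; the acquirer offers that and keeps 112.0089.
Round 2 (the target proposes): the acquirer can get 112.0089 next round, worth 0.79 × 112.0089 = 88.487031 now, so the target offers 88.487031, keeping 61.512969.
Round 1 (the acquirer proposes): the target can get 61.512969 next round, worth 0.79 × 61.512969 = 48.59524551 now. The acquirer offers 48.59524551 and keeps 150 − 48.59524551 = 101.40475449.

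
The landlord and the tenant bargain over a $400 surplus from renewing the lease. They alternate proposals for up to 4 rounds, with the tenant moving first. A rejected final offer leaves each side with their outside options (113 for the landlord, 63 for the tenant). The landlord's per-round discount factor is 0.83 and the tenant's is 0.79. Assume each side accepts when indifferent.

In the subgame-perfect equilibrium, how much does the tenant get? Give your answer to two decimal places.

146.87

Round 4 (the landlord proposes): the tenant gets 63 if talks fail, so the landlord offers 63 and keeps 337.
Round 3 (the tenant proposes): the landlord can get 337 next round, worth 0.83 × 337 = 279.71 now, so the tenant offers 279.71, keeping 120.29.
Round 2 (the landlord proposes): the tenant can get 120.29 next round, worth 0.79 × 120.29 = 95.0291 now; the landlord offers that and keeps 304.9709.
Round 1 (the tenant proposes): the landlord can get 304.9709 next round, worth 0.83 × 304.9709 = 253.125847 now, so the tenant offers 253.125847, keeping 146.874153.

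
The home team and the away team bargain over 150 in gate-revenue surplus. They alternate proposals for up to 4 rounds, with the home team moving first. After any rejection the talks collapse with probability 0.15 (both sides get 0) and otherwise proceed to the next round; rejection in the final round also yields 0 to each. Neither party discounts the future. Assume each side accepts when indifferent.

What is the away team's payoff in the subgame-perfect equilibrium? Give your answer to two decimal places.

Round 4 (the away team proposes): rejection yields 0 for the home team; the away team offers 0 and keeps 150.
Round 3 (the home team proposes): rejecting gives the away team an expected 0.85 × 150 = 127.5, so the home team offers 127.5, keeping 22.5.
Round 2 (the away team proposes): rejecting gives the home team an expected 0.85 × 22.5 = 19.125. The away team offers 19.125 and keeps 150 − 19.125 = 130.875.
Round 1 (the home team proposes): rejecting gives the away team an expected 0.85 × 130.875 = 111.24375; the home team offers that and keeps 38.75625.

111.24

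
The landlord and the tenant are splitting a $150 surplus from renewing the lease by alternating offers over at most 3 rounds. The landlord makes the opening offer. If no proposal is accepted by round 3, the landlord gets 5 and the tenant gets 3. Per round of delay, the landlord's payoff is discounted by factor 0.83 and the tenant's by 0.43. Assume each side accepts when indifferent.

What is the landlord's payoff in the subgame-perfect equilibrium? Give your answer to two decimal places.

137.96

Round 3 (the landlord proposes): the tenant gets 3 if talks fail, so the landlord offers 3 and keeps 147.
Round 2 (the tenant proposes): the landlord can get 147 next round, worth 0.83 × 147 = 122.01 now; the tenant offers that and keeps 27.99.
Round 1 (the landlord proposes): the tenant can get 27.99 next round, worth 0.43 × 27.99 = 12.0357 now; the landlord offers that and keeps 137.9643.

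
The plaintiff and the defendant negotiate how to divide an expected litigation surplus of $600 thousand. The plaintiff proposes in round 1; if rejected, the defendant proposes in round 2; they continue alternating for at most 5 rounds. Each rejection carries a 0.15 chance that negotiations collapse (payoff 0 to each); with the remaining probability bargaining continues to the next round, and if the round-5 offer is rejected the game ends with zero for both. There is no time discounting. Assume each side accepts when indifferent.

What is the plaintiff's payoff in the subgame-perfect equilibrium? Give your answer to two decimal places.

Round 5 (the plaintiff proposes): rejection yields 0 for the defendant; the plaintiff offers 0 and keeps 600.
Round 4 (the defendant proposes): rejecting gives the plaintiff an expected 0.85 × 600 = 510; the defendant offers that and keeps 90.
Round 3 (the plaintiff proposes): rejecting gives the defendant an expected 0.85 × 90 = 76.5. The plaintiff offers 76.5 and keeps 600 − 76.5 = 523.5.
Round 2 (the defendant proposes): rejecting gives the plaintiff an expected 0.85 × 523.5 = 444.975, so the defendant offers 444.975, keeping 155.025.
Round 1 (the plaintiff proposes): rejecting gives the defendant an expected 0.85 × 155.025 = 131.77125, so the plaintiff offers 131.77125, keeping 468.22875.

468.23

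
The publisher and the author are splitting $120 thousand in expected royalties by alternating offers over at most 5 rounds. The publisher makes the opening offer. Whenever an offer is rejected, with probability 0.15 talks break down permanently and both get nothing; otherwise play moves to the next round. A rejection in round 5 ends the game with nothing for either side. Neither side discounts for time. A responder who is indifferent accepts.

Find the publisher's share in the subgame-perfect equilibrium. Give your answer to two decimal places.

93.65

By backward induction:
Round 5 (the publisher proposes): rejection yields 0 for the author; the publisher offers 0 and keeps 120.
Round 4 (the author proposes): rejecting gives the publisher an expected 0.85 × 120 = 102; the author offers that and keeps 18.
Round 3 (the publisher proposes): rejecting gives the author an expected 0.85 × 18 = 15.3, so the publisher offers 15.3, keeping 104.7.
Round 2 (the author proposes): rejecting gives the publisher an expected 0.85 × 104.7 = 88.995. The author offers 88.995 and keeps 120 − 88.995 = 31.005.
Round 1 (the publisher proposes): rejecting gives the author an expected 0.85 × 31.005 = 26.35425; the publisher offers that and keeps 93.64575.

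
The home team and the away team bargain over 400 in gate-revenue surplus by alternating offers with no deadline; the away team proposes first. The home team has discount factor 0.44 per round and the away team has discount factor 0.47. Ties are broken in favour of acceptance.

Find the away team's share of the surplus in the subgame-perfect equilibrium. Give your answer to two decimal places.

282.40

When the away team proposes, the home team accepts any offer worth at least 0.44 times what the home team would get by proposing next round; and vice versa.
This gives x = 400 − 0.44y and y = 400 − 0.47x, where x and y are each side's share when it proposes.
Hence (1 − 0.44·0.47)x = 400(1 − 0.44), i.e. 0.7932·x = 224.
x ≈ 282.4004; the home team's share is 400 − x ≈ 117.5996.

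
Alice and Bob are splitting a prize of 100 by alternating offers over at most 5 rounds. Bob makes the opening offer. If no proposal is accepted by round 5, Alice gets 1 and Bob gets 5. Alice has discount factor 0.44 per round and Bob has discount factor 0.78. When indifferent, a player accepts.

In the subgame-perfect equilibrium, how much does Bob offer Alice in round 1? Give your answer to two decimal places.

13.12

Solve by backward induction from round 5.
Round 5 (Bob proposes): Alice gets 1 if talks fail, so Bob offers 1 and keeps 99.
Round 4 (Alice proposes): Bob can get 99 next round, worth 0.78 × 99 = 77.22 now. Alice offers 77.22 and keeps 100 − 77.22 = 22.78.
Round 3 (Bob proposes): Alice can get 22.78 next round, worth 0.44 × 22.78 = 10.0232 now; Bob offers that and keeps 89.9768.
Round 2 (Alice proposes): Bob can get 89.9768 next round, worth 0.78 × 89.9768 = 70.181904 now. Alice offers 70.181904 and keeps 100 − 70.181904 = 29.818096.
Round 1 (Bob proposes): Alice can get 29.818096 next round, worth 0.44 × 29.818096 = 13.11996224 now, so Bob offers 13.11996224, keeping 86.88003776.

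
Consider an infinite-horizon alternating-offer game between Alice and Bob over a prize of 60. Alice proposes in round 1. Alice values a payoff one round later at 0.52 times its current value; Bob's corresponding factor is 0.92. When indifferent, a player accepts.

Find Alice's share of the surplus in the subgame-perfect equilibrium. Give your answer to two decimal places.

When Alice proposes, Bob accepts any offer worth at least 0.92 times what Bob would get by proposing next round; and vice versa.
This gives x = 60 − 0.92y and y = 60 − 0.52x, where x and y are each side's share when it proposes.
Hence (1 − 0.92·0.52)x = 60(1 − 0.92), i.e. 0.5216·x = 4.8.
x ≈ 9.2025; Bob's share is 60 − x ≈ 50.7975.

9.20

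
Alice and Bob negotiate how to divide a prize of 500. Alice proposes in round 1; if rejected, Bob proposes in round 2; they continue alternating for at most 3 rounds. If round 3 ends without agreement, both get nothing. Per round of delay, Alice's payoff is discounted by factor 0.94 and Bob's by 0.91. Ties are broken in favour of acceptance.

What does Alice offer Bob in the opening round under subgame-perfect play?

27.3

Round 3 (Alice proposes): Bob will accept anything ≥ 0, so Alice offers 0 and keeps 500.
Round 2 (Bob proposes): Alice can get 500 next round, worth 0.94 × 500 = 470 now. Bob offers 470 and keeps 500 − 470 = 30.
Round 1 (Alice proposes): Bob can get 30 next round, worth 0.91 × 30 = 27.3 now. Alice offers 27.3 and keeps 500 − 27.3 = 472.7.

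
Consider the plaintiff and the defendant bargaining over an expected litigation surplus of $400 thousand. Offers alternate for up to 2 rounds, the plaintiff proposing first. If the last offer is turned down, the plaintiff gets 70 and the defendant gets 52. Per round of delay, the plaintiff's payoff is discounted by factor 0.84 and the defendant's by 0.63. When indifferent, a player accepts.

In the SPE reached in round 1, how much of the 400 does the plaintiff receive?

Solve by backward induction from round 2.
Round 2 (the defendant proposes): the plaintiff gets 70 if talks fail, so the defendant offers 70 and keeps 330.
Round 1 (the plaintiff proposes): the defendant can get 330 next round, worth 0.63 × 330 = 207.9 now; the plaintiff offers that and keeps 192.1.

192.1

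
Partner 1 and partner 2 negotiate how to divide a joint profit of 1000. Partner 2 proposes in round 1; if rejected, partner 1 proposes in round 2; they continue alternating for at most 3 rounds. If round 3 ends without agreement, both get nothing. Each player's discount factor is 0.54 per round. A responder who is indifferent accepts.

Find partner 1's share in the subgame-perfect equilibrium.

248.4

Round 3 (partner 2 proposes): partner 1 will accept anything ≥ 0, so partner 2 offers 0 and keeps 1000.
Round 2 (partner 1 proposes): partner 2 can get 1000 next round, worth 0.54 × 1000 = 540 now, so partner 1 offers 540, keeping 460.
Round 1 (partner 2 proposes): partner 1 can get 460 next round, worth 0.54 × 460 = 248.4 now, so partner 2 offers 248.4, keeping 751.6.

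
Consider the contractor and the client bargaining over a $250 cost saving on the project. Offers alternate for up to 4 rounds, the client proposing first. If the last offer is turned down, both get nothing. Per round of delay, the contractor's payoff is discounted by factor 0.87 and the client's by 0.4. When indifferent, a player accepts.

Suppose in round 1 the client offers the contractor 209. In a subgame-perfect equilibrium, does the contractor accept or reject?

Accept

Round 4 (the contractor proposes): rejection yields 0 for the client; the contractor offers 0 and keeps 250.
Round 3 (the client proposes): the contractor can get 250 next round, worth 0.87 × 250 = 217.5 now; the client offers that and keeps 32.5.
Round 2 (the contractor proposes): the client can get 32.5 next round, worth 0.4 × 32.5 = 13 now, so the contractor offers 13, keeping 237.
So by rejecting in round 1, the contractor gets 237 next round, worth 0.87 × 237 = 206.19 now.
Offer 209 ≥ 206.19, so the contractor accepts.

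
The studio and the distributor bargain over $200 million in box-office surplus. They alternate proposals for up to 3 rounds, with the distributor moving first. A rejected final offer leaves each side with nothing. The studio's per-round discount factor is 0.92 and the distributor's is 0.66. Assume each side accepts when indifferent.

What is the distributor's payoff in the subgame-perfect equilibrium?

Solve by backward induction from round 3.
Round 3 (the distributor proposes): the studio will accept anything ≥ 0, so the distributor offers 0 and keeps 200.
Round 2 (the studio proposes): the distributor can get 200 next round, worth 0.66 × 200 = 132 now. The studio offers 132 and keeps 200 − 132 = 68.
Round 1 (the distributor proposes): the studio can get 68 next round, worth 0.92 × 68 = 62.56 now; the distributor offers that and keeps 137.44.

137.44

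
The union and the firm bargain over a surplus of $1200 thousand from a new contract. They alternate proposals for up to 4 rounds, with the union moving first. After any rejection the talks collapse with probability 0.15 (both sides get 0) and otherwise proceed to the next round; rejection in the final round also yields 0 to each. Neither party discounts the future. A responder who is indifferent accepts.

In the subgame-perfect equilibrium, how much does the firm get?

889.95

Round 4 (the firm proposes): rejection yields 0 for the union; the firm offers 0 and keeps 1200.
Round 3 (the union proposes): rejecting gives the firm an expected 0.85 × 1200 = 1020. The union offers 1020 and keeps 1200 − 1020 = 180.
Round 2 (the firm proposes): rejecting gives the union an expected 0.85 × 180 = 153. The firm offers 153 and keeps 1200 − 153 = 1047.
Round 1 (the union proposes): rejecting gives the firm an expected 0.85 × 1047 = 889.95. The union offers 889.95 and keeps 1200 − 889.95 = 310.05.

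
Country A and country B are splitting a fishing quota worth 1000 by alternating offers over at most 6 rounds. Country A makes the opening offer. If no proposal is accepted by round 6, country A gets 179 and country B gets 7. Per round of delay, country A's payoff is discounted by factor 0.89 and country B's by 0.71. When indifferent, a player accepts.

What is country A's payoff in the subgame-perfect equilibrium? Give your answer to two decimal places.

Round 6 (country B proposes): country A gets 179 if talks fail, so country B offers 179 and keeps 821.
Round 5 (country A proposes): country B can get 821 next round, worth 0.71 × 821 = 582.91 now, so country A offers 582.91, keeping 417.09.
Round 4 (country B proposes): country A can get 417.09 next round, worth 0.89 × 417.09 = 371.2101 now. Country B offers 371.2101 and keeps 1000 − 371.2101 = 628.7899.
Round 3 (country A proposes): country B can get 628.7899 next round, worth 0.71 × 628.7899 = 446.440829 now; country A offers that and keeps 553.559171.
Round 2 (country B proposes): country A can get 553.559171 next round, worth 0.89 × 553.559171 = 492.66766219 now; country B offers that and keeps 507.33233781.
Round 1 (country A proposes): country B can get 507.33233781 next round, worth 0.71 × 507.33233781 = 360.2059598451 now, so country A offers 360.2059598451, keeping 639.7940401549.

639.79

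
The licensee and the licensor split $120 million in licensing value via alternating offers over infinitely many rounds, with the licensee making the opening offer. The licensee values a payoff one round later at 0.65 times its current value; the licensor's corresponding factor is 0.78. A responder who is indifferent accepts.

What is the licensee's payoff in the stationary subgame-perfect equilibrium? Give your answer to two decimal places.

When the licensee proposes, the licensor accepts any offer worth at least 0.78 times what the licensor would get by proposing next round; and vice versa.
This gives x = 120 − 0.78y and y = 120 − 0.65x, where x and y are each side's share when it proposes.
Hence (1 − 0.78·0.65)x = 120(1 − 0.78), i.e. 0.493·x = 26.4.
x ≈ 53.5497; the licensor's share is 120 − x ≈ 66.4503.

53.55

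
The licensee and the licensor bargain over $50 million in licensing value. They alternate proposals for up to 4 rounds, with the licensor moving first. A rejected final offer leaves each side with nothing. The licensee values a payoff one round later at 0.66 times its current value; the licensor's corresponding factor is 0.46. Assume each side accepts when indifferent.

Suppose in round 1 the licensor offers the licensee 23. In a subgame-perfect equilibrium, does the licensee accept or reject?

Work out the licensee's continuation value if the offer is rejected.
Round 4 (the licensee proposes): rejection yields 0 for the licensor; the licensee offers 0 and keeps 50.
Round 3 (the licensor proposes): the licensee can get 50 next round, worth 0.66 × 50 = 33 now; the licensor offers that and keeps 17.
Round 2 (the licensee proposes): the licensor can get 17 next round, worth 0.46 × 17 = 7.82 now, so the licensee offers 7.82, keeping 42.18.
So by rejecting in round 1, the licensee gets 42.18 next round, worth 0.66 × 42.18 = 27.8388 now.
Offer 23 < 27.8388, so the licensee rejects.

Reject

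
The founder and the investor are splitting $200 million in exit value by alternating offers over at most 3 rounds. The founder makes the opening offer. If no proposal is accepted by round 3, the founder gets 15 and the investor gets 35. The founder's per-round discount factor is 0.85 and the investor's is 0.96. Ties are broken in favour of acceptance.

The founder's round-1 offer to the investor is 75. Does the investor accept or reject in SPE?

Work out the investor's continuation value if the offer is rejected.
Round 3 (the founder proposes): the investor gets 35 if talks fail, so the founder offers 35 and keeps 165.
Round 2 (the investor proposes): the founder can get 165 next round, worth 0.85 × 165 = 140.25 now; the investor offers that and keeps 59.75.
So by rejecting in round 1, the investor gets 59.75 next round, worth 0.96 × 59.75 = 57.36 now.
Offer 75 ≥ 57.36, so the investor accepts.

Accept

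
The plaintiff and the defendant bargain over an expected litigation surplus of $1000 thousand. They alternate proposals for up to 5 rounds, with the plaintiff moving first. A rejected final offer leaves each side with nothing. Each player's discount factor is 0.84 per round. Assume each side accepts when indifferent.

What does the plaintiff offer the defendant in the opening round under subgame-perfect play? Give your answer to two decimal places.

Solve by backward induction from round 5.
Round 5 (the plaintiff proposes): rejection yields 0 for the defendant; the plaintiff offers 0 and keeps 1000.
Round 4 (the defendant proposes): the plaintiff can get 1000 next round, worth 0.84 × 1000 = 840 now, so the defendant offers 840, keeping 160.
Round 3 (the plaintiff proposes): the defendant can get 160 next round, worth 0.84 × 160 = 134.4 now. The plaintiff offers 134.4 and keeps 1000 − 134.4 = 865.6.
Round 2 (the defendant proposes): the plaintiff can get 865.6 next round, worth 0.84 × 865.6 = 727.104 now. The defendant offers 727.104 and keeps 1000 − 727.104 = 272.896.
Round 1 (the plaintiff proposes): the defendant can get 272.896 next round, worth 0.84 × 272.896 = 229.23264 now; the plaintiff offers that and keeps 770.76736.

229.23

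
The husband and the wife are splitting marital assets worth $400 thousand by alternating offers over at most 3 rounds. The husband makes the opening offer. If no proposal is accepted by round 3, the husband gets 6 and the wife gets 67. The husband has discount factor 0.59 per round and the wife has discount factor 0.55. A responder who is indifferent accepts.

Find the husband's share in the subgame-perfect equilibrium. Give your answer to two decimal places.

Round 3 (the husband proposes): the wife gets 67 if talks fail, so the husband offers 67 and keeps 333.
Round 2 (the wife proposes): the husband can get 333 next round, worth 0.59 × 333 = 196.47 now. The wife offers 196.47 and keeps 400 − 196.47 = 203.53.
Round 1 (the husband proposes): the wife can get 203.53 next round, worth 0.55 × 203.53 = 111.9415 now, so the husband offers 111.9415, keeping 288.0585.

288.06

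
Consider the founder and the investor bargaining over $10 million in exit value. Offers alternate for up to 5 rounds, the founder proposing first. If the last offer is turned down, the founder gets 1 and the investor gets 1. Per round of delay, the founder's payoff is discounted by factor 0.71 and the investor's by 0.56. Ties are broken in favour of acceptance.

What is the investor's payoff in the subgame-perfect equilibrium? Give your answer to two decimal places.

Work backward from the last round.
Round 5 (the founder proposes): the investor gets 1 if talks fail, so the founder offers 1 and keeps 9.
Round 4 (the investor proposes): the founder can get 9 next round, worth 0.71 × 9 = 6.39 now. The investor offers 6.39 and keeps 10 − 6.39 = 3.61.
Round 3 (the founder proposes): the investor can get 3.61 next round, worth 0.56 × 3.61 = 2.0216 now, so the founder offers 2.0216, keeping 7.9784.
Round 2 (the investor proposes): the founder can get 7.9784 next round, worth 0.71 × 7.9784 = 5.664664 now; the investor offers that and keeps 4.335336.
Round 1 (the founder proposes): the investor can get 4.335336 next round, worth 0.56 × 4.335336 = 2.42778816 now; the founder offers that and keeps 7.57221184.

2.43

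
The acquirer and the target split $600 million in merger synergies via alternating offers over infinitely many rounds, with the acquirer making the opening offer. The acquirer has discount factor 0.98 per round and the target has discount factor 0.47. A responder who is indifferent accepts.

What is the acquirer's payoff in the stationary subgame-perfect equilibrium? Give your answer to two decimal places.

In a stationary SPE each proposer offers the other exactly their discounted continuation value.
If the acquirer keeps x when proposing and the target keeps y when proposing, then x = 600 − 0.47y and y = 600 − 0.98x.
Solving: x = 600(1 − 0.47) / (1 − 0.98·0.47) = 318 / 0.5394 ≈ 589.5439.
The target gets 600 − 589.5439 ≈ 10.4561.

589.54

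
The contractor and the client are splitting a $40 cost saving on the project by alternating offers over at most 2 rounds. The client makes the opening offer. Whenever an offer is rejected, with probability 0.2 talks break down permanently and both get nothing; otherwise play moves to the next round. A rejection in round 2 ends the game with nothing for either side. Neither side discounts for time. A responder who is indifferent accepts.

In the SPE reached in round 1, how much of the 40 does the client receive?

Round 2 (the contractor proposes): rejection yields 0 for the client; the contractor offers 0 and keeps 40.
Round 1 (the client proposes): rejecting gives the contractor an expected 0.8 × 40 = 32; the client offers that and keeps 8.

8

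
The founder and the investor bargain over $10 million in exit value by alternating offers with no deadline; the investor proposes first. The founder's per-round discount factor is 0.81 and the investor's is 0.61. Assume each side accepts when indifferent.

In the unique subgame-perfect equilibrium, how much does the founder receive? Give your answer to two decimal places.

When the investor proposes, the founder accepts any offer worth at least 0.81 times what the founder would get by proposing next round; and vice versa.
This gives x = 10 − 0.81y and y = 10 − 0.61x, where x and y are each side's share when it proposes.
Hence (1 − 0.81·0.61)x = 10(1 − 0.81), i.e. 0.5059·x = 1.9.
x ≈ 3.7557; the founder's share is 10 − x ≈ 6.2443.

6.24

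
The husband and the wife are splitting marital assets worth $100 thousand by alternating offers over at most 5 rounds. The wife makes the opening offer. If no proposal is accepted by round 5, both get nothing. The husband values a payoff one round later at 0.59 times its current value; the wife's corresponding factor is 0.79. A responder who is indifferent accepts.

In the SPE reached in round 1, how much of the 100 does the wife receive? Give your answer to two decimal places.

By backward induction:
Round 5 (the wife proposes): rejection yields 0 for the husband; the wife offers 0 and keeps 100.
Round 4 (the husband proposes): the wife can get 100 next round, worth 0.79 × 100 = 79 now; the husband offers that and keeps 21.
Round 3 (the wife proposes): the husband can get 21 next round, worth 0.59 × 21 = 12.39 now. The wife offers 12.39 and keeps 100 − 12.39 = 87.61.
Round 2 (the husband proposes): the wife can get 87.61 next round, worth 0.79 × 87.61 = 69.2119 now; the husband offers that and keeps 30.7881.
Round 1 (the wife proposes): the husband can get 30.7881 next round, worth 0.59 × 30.7881 = 18.164979 now; the wife offers that and keeps 81.835021.

81.84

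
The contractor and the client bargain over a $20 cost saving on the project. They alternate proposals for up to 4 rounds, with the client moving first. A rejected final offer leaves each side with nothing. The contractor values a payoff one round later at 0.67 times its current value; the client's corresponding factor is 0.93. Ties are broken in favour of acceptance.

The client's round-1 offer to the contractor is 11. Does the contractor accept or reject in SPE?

Round 4 (the contractor proposes): rejection yields 0 for the client; the contractor offers 0 and keeps 20.
Round 3 (the client proposes): the contractor can get 20 next round, worth 0.67 × 20 = 13.4 now. The client offers 13.4 and keeps 20 − 13.4 = 6.6.
Round 2 (the contractor proposes): the client can get 6.6 next round, worth 0.93 × 6.6 = 6.138 now, so the contractor offers 6.138, keeping 13.862.
So by rejecting in round 1, the contractor gets 13.862 next round, worth 0.67 × 13.862 = 9.28754 now.
Offer 11 ≥ 9.28754, so the contractor accepts.

Accept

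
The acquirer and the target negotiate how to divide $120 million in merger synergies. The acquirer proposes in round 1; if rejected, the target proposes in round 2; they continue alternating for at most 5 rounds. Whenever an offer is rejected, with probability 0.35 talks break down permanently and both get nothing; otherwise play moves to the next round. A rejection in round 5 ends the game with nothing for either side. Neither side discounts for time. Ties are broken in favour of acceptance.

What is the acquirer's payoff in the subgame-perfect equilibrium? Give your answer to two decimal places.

By backward induction:
Round 5 (the acquirer proposes): the target will accept anything ≥ 0, so the acquirer offers 0 and keeps 120.
Round 4 (the target proposes): rejecting gives the acquirer an expected 0.65 × 120 = 78. The target offers 78 and keeps 120 − 78 = 42.
Round 3 (the acquirer proposes): rejecting gives the target an expected 0.65 × 42 = 27.3. The acquirer offers 27.3 and keeps 120 − 27.3 = 92.7.
Round 2 (the target proposes): rejecting gives the acquirer an expected 0.65 × 92.7 = 60.255, so the target offers 60.255, keeping 59.745.
Round 1 (the acquirer proposes): rejecting gives the target an expected 0.65 × 59.745 = 38.83425; the acquirer offers that and keeps 81.16575.

81.17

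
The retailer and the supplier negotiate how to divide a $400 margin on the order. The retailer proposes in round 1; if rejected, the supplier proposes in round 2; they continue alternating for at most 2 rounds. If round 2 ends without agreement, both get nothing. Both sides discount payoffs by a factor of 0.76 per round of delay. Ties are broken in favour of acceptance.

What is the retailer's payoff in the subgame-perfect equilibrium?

Round 2 (the supplier proposes): rejection yields 0 for the retailer; the supplier offers 0 and keeps 400.
Round 1 (the retailer proposes): the supplier can get 400 next round, worth 0.76 × 400 = 304 now. The retailer offers 304 and keeps 400 − 304 = 96.

96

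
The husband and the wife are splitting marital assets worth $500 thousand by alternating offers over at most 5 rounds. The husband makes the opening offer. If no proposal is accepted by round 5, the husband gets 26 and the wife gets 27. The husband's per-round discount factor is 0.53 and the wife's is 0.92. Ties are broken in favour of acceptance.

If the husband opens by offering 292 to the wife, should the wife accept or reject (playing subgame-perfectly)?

Round 5 (the husband proposes): the wife gets 27 if talks fail, so the husband offers 27 and keeps 473.
Round 4 (the wife proposes): the husband can get 473 next round, worth 0.53 × 473 = 250.69 now, so the wife offers 250.69, keeping 249.31.
Round 3 (the husband proposes): the wife can get 249.31 next round, worth 0.92 × 249.31 = 229.3652 now; the husband offers that and keeps 270.6348.
Round 2 (the wife proposes): the husband can get 270.6348 next round, worth 0.53 × 270.6348 = 143.436444 now, so the wife offers 143.436444, keeping 356.563556.
So by rejecting in round 1, the wife gets 356.563556 next round, worth 0.92 × 356.563556 = 328.03847152 now.
Offer 292 < 328.03847152, so the wife rejects.

Reject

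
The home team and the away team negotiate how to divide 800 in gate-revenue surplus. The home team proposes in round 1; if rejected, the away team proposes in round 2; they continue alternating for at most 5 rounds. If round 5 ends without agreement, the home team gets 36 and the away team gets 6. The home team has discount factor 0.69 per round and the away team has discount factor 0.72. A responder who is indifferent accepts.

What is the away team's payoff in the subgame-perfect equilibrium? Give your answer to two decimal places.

268.75

Round 5 (the home team proposes): the away team gets 6 if talks fail, so the home team offers 6 and keeps 794.
Round 4 (the away team proposes): the home team can get 794 next round, worth 0.69 × 794 = 547.86 now; the away team offers that and keeps 252.14.
Round 3 (the home team proposes): the away team can get 252.14 next round, worth 0.72 × 252.14 = 181.5408 now. The home team offers 181.5408 and keeps 800 − 181.5408 = 618.4592.
Round 2 (the away team proposes): the home team can get 618.4592 next round, worth 0.69 × 618.4592 = 426.736848 now, so the away team offers 426.736848, keeping 373.263152.
Round 1 (the home team proposes): the away team can get 373.263152 next round, worth 0.72 × 373.263152 = 268.74946944 now. The home team offers 268.74946944 and keeps 800 − 268.74946944 = 531.25053056.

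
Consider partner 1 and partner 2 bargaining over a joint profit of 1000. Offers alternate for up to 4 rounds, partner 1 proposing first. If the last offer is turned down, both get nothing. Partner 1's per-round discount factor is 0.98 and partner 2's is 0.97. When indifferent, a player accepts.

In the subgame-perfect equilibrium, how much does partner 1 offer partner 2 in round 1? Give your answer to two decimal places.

941.48

Round 4 (partner 2 proposes): partner 1 will accept anything ≥ 0, so partner 2 offers 0 and keeps 1000.
Round 3 (partner 1 proposes): partner 2 can get 1000 next round, worth 0.97 × 1000 = 970 now, so partner 1 offers 970, keeping 30.
Round 2 (partner 2 proposes): partner 1 can get 30 next round, worth 0.98 × 30 = 29.4 now. Partner 2 offers 29.4 and keeps 1000 − 29.4 = 970.6.
Round 1 (partner 1 proposes): partner 2 can get 970.6 next round, worth 0.97 × 970.6 = 941.482 now; partner 1 offers that and keeps 58.518.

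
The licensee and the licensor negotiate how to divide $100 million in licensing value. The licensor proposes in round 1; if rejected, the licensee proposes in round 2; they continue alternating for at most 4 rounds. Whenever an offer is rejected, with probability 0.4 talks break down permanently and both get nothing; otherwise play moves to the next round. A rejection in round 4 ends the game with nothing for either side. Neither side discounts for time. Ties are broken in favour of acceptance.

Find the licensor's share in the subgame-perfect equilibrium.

54.4

Round 4 (the licensee proposes): the licensor will accept anything ≥ 0, so the licensee offers 0 and keeps 100.
Round 3 (the licensor proposes): rejecting gives the licensee an expected 0.6 × 100 = 60, so the licensor offers 60, keeping 40.
Round 2 (the licensee proposes): rejecting gives the licensor an expected 0.6 × 40 = 24. The licensee offers 24 and keeps 100 − 24 = 76.
Round 1 (the licensor proposes): rejecting gives the licensee an expected 0.6 × 76 = 45.6. The licensor offers 45.6 and keeps 100 − 45.6 = 54.4.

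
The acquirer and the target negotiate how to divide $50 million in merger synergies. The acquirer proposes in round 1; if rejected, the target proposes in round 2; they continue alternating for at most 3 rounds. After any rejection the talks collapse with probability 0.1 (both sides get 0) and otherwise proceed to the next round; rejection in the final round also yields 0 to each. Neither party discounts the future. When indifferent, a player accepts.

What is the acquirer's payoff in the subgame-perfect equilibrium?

45.5

Round 3 (the acquirer proposes): rejection yields 0 for the target; the acquirer offers 0 and keeps 50.
Round 2 (the target proposes): rejecting gives the acquirer an expected 0.9 × 50 = 45, so the target offers 45, keeping 5.
Round 1 (the acquirer proposes): rejecting gives the target an expected 0.9 × 5 = 4.5, so the acquirer offers 4.5, keeping 45.5.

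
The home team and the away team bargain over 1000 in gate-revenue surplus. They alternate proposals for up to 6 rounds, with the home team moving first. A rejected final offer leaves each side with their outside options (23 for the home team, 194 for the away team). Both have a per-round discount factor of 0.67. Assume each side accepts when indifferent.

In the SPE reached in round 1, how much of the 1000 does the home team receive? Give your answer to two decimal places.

547.74

Round 6 (the away team proposes): the home team gets 23 if talks fail, so the away team offers 23 and keeps 977.
Round 5 (the home team proposes): the away team can get 977 next round, worth 0.67 × 977 = 654.59 now; the home team offers that and keeps 345.41.
Round 4 (the away team proposes): the home team can get 345.41 next round, worth 0.67 × 345.41 = 231.4247 now, so the away team offers 231.4247, keeping 768.5753.
Round 3 (the home team proposes): the away team can get 768.5753 next round, worth 0.67 × 768.5753 = 514.945451 now. The home team offers 514.945451 and keeps 1000 − 514.945451 = 485.054549.
Round 2 (the away team proposes): the home team can get 485.054549 next round, worth 0.67 × 485.054549 = 324.98654783 now, so the away team offers 324.98654783, keeping 675.01345217.
Round 1 (the home team proposes): the away team can get 675.01345217 next round, worth 0.67 × 675.01345217 = 452.2590129539 now, so the home team offers 452.2590129539, keeping 547.7409870461.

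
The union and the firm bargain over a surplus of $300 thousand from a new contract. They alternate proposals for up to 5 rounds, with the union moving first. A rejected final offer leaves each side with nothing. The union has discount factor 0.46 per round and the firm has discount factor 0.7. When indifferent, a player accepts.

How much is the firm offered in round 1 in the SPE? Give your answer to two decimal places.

By backward induction:
Round 5 (the union proposes): rejection yields 0 for the firm; the union offers 0 and keeps 300.
Round 4 (the firm proposes): the union can get 300 next round, worth 0.46 × 300 = 138 now; the firm offers that and keeps 162.
Round 3 (the union proposes): the firm can get 162 next round, worth 0.7 × 162 = 113.4 now, so the union offers 113.4, keeping 186.6.
Round 2 (the firm proposes): the union can get 186.6 next round, worth 0.46 × 186.6 = 85.836 now; the firm offers that and keeps 214.164.
Round 1 (the union proposes): the firm can get 214.164 next round, worth 0.7 × 214.164 = 149.9148 now, so the union offers 149.9148, keeping 150.0852.

149.91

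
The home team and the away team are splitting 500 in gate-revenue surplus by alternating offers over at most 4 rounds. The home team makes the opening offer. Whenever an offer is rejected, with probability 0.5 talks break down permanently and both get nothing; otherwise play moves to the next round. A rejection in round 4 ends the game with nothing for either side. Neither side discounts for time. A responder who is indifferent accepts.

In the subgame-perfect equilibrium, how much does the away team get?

187.5

Round 4 (the away team proposes): rejection yields 0 for the home team; the away team offers 0 and keeps 500.
Round 3 (the home team proposes): rejecting gives the away team an expected 0.5 × 500 = 250, so the home team offers 250, keeping 250.
Round 2 (the away team proposes): rejecting gives the home team an expected 0.5 × 250 = 125; the away team offers that and keeps 375.
Round 1 (the home team proposes): rejecting gives the away team an expected 0.5 × 375 = 187.5, so the home team offers 187.5, keeping 312.5.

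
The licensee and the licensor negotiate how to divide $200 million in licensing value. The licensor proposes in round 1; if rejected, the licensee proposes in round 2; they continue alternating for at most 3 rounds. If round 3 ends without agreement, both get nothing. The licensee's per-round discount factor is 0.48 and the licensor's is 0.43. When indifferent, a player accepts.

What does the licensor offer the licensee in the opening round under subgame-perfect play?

Round 3 (the licensor proposes): rejection yields 0 for the licensee; the licensor offers 0 and keeps 200.
Round 2 (the licensee proposes): the licensor can get 200 next round, worth 0.43 × 200 = 86 now, so the licensee offers 86, keeping 114.
Round 1 (the licensor proposes): the licensee can get 114 next round, worth 0.48 × 114 = 54.72 now. The licensor offers 54.72 and keeps 200 − 54.72 = 145.28.

54.72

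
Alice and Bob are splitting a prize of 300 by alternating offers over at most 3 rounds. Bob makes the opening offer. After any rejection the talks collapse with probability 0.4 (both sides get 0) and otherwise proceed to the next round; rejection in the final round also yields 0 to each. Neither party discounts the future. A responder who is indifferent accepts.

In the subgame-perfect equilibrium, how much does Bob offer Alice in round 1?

72

Round 3 (Bob proposes): Alice will accept anything ≥ 0, so Bob offers 0 and keeps 300.
Round 2 (Alice proposes): rejecting gives Bob an expected 0.6 × 300 = 180, so Alice offers 180, keeping 120.
Round 1 (Bob proposes): rejecting gives Alice an expected 0.6 × 120 = 72. Bob offers 72 and keeps 300 − 72 = 228.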